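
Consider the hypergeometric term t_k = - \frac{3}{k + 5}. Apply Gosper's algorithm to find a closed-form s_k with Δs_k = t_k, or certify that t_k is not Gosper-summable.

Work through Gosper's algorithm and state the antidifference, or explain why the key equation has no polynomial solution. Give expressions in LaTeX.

no hypergeometric antidifference exists

The ratio is (k + 5)/(k + 6).
Factor: A=k + 5; B=k + 6; C=1.
f must satisfy (k + 5)·f(k+1) − (k + 5)·f(k) = 1.
Degrees (1,1,0) ⇒ d ≤ 0.
Write f(k) = c0. Then LHS − RHS = -1, requiring -1 = 0: contradictory. No certificate.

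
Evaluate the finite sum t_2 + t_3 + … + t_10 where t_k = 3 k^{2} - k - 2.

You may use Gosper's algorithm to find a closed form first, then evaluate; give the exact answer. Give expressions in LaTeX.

Σ = 1080

Step 1: r(k) = k*(3*k + 5)/(3*k**2 - k - 2).
Gosper form: A/B · C(k+1)/C(k) with A=1, B=1, C=k**2 - k/3 - 2/3.
Solve (1)·f(k+1) − (1)·f(k) = k**2 - k/3 - 2/3.
deg f ≤ 3 (via 0,0,2).
Solve for f: f(k) = k*(k**2 - 2*k - 1)/3 (degree 3 ≤ 3).
Get s_k = R·t_k = k*(k**2 - 2*k - 1) with R(k) = B(k−1)f(k)/C(k) = k*(k**2 - 2*k - 1)/((k - 1)*(3*k + 2)).
s_(k+1) − s_k = 3*k**2 - k - 2 = t_k.
Sum = s_(11) − s_(2); s_(11) = 1078, s_(2) = -2 ⇒ 1080.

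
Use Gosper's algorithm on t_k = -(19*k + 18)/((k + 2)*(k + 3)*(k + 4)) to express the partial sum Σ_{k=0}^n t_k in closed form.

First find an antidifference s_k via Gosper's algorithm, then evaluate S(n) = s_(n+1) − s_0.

Ratio r(k) = (k + 2)*(19*k + 37)/((k + 5)*(19*k + 18)).
Take A(k)=k + 2, B(k)=k + 5, C(k)=k + 18/19.
Key eq: (k + 2)·f(k+1) = (k + 4)·f(k) + (k + 18/19).
deg f ≤ 2 (via 1,1,1).
Coefficient equations give f(k) = k*(14*k + 13)/57.
R(k) = B(k−1)·f(k)/C(k) = k*(k + 4)*(14*k + 13)/(3*(19*k + 18)); s_k = R·t_k = k*(-14*k - 13)/(3*(k + 2)*(k + 3)).
Δs = (-19*k - 18)/(k**3 + 9*k**2 + 26*k + 24), as required.
Telescope: S(n) = s_(n+1) − s_(0) = (-14*n**2 - 41*n - 27)/(3*(n**2 + 7*n + 12)) − (0) = (-14*n**2 - 41*n - 27)/(3*(n**2 + 7*n + 12)).

S(n) = (-14*n**2 - 41*n - 27)/(3*(n**2 + 7*n + 12))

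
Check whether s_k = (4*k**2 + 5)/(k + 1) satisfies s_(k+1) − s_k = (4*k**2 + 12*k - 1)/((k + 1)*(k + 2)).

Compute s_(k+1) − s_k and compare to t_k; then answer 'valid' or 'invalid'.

Valid: the claim telescopes to t_k.

s_(k+1) = (4*(k + 1)**2 + 5)/(k + 2)
s_(k+1) − s_k = (4*k**2 + 12*k - 1)/(k**2 + 3*k + 2)
(s_(k+1) − s_k) − t_k = 0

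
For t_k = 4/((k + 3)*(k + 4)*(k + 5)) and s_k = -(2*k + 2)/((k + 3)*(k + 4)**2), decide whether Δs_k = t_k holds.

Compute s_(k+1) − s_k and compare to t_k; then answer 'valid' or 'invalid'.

s_(k+1) = 2*(-k - 2)/((k + 4)*(k + 5)**2)
s_(k+1) − s_k = 2*(2*k**2 + 9*k + 1)/(k**5 + 21*k**4 + 175*k**3 + 723*k**2 + 1480*k + 1200)
(s_(k+1) − s_k) − t_k = 6*(-3*k - 13)/(k**5 + 21*k**4 + 175*k**3 + 723*k**2 + 1480*k + 1200)

Invalid: residual 6*(-3*k - 13)/(k**5 + 21*k**4 + 175*k**3 + 723*k**2 + 1480*k + 1200) ≠ 0.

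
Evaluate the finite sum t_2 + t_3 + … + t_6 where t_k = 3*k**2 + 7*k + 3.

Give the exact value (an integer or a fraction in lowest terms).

Ratio r(k) = (3*k**2 + 13*k + 13)/(3*k**2 + 7*k + 3).
Factor: A=1; B=1; C=k**2 + 7*k/3 + 1.
Set up (1)·f(k+1) − (1)·f(k) − (k**2 + 7*k/3 + 1) = 0.
From deg A=0, deg B=0, deg C=2: d=3.
Match coefficients ⇒ f(k) = k**2*(k + 2)/3.
Get s_k = R·t_k = k**2*(k + 2) with R(k) = B(k−1)f(k)/C(k) = k**2*(k + 2)/(3*k**2 + 7*k + 3).
Δs = 3*k**2 + 7*k + 3, as required.
Evaluate s at k=7 and k=2: 441 and 16; difference 425.

Σ = 425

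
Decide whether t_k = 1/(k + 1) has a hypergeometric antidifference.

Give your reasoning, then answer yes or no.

No — the linear system for f has no solution.

Step 1: r(k) = (k + 1)/(k + 2).
Take A(k)=k + 1, B(k)=k + 2, C(k)=1.
Key eq: (k + 1)·f(k+1) = (k + 1)·f(k) + (1).
Degrees (1,1,0) ⇒ d ≤ 0.
Generic f = c0 gives residual -1; -1 = 0 cannot hold, so t_k is not Gosper-summable.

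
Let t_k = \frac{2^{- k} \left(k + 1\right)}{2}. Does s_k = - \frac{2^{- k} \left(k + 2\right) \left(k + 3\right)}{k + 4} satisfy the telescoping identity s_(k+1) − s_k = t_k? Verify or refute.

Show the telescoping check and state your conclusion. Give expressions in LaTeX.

Invalid: residual \frac{2^{- k} \left(- k^{2} - 7 k - 8\right)}{2 \left(k^{2} + 9 k + 20\right)} ≠ 0.

s_(k+1) = -(k + 3)*(k + 4)/(2*2**k*(k + 5))
s_(k+1) − s_k = (k**3 + 9*k**2 + 22*k + 12)/(2*2**k*(k**2 + 9*k + 20))
(s_(k+1) − s_k) − t_k = (-k**2 - 7*k - 8)/(2*2**k*(k**2 + 9*k + 20))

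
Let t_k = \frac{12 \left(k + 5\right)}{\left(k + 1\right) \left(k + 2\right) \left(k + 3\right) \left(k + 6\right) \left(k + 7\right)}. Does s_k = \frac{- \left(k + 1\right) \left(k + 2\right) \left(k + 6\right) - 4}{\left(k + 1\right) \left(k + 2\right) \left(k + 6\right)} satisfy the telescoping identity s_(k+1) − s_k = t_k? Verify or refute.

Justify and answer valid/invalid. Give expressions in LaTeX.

s_(k+1) = (-(k + 2)*(k + 3)*(k + 7) - 4)/((k + 2)*(k + 3)*(k + 7))
s_(k+1) − s_k = 12*(k + 5)/(k**5 + 19*k**4 + 131*k**3 + 401*k**2 + 540*k + 252)
(s_(k+1) − s_k) − t_k = 0

valid; difference matches t_k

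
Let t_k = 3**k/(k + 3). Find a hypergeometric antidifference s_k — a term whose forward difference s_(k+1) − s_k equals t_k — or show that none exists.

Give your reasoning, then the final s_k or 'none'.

t_(k+1)/t_k = 3*(k + 3)/(k + 4).
Take A(k)=3*k + 9, B(k)=k + 4, C(k)=1.
Key eq: (3*k + 9)·f(k+1) = (k + 3)·f(k) + (1).
Degrees (1,1,0) ⇒ d ≤ -1.
d = -1 < 0 ⇒ no nonzero polynomial f; not summable.

not Gosper-summable; s_k does not exist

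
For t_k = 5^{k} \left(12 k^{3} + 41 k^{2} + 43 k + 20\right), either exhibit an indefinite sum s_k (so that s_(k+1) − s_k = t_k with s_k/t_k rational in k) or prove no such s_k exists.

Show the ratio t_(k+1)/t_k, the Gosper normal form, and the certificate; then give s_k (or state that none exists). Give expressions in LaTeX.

s_k = 5^{k} k \left(3 k^{2} - k + 2\right)

Compute t_(k+1)/t_k: get 5*(12*k**3 + 77*k**2 + 161*k + 116)/(12*k**3 + 41*k**2 + 43*k + 20).
Gosper form: A/B · C(k+1)/C(k) with A=5, B=1, C=k**3 + 41*k**2/12 + 43*k/12 + 5/3.
Need (5)·f(k+1) − (1)·f(k) = k**3 + 41*k**2/12 + 43*k/12 + 5/3.
Bound: deg f ≤ 3.
Match coefficients ⇒ f(k) = k*(3*k**2 - k + 2)/12.
R(k) = B(k−1)·f(k)/C(k) = k*(3*k**2 - k + 2)/(12*k**3 + 41*k**2 + 43*k + 20); s_k = R·t_k = 5**k*k*(3*k**2 - k + 2).
Δs = 5**k*(12*k**3 + 41*k**2 + 43*k + 20), as required.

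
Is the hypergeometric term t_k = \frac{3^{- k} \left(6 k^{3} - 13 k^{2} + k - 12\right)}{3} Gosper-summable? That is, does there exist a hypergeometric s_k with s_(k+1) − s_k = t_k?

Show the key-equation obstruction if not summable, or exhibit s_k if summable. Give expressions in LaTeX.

Yes. s_k = 3^{- k} \left(- 3 k^{3} + 2 k^{2} - 3 k + 4\right).

r(k) = (6*k**3 + 5*k**2 - 7*k - 18)/(3*(6*k**3 - 13*k**2 + k - 12)) after simplifying.
Factor: A=1/3; B=1; C=k**3 - 13*k**2/6 + k/6 - 2.
f must satisfy (1/3)·f(k+1) − (1)·f(k) = k**3 - 13*k**2/6 + k/6 - 2.
Bound: deg f ≤ 3.
Coefficient equations give f(k) = -(k - 1)*(3*k**2 + k + 4)/2.
Certificate R = B(k−1)f/C = -3*(k - 1)*(3*k**2 + k + 4)/(6*k**3 - 13*k**2 + k - 12) gives s_k = (-3*k**3 + 2*k**2 - 3*k + 4)/3**k.
s_(k+1) − s_k = (6*k**3 - 13*k**2 + k - 12)/(3*3**k) = t_k.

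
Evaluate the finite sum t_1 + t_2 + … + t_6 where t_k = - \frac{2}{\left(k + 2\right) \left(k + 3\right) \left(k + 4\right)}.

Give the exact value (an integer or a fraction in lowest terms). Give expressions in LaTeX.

Σ = -13/180

Ratio r(k) = (k + 2)/(k + 5).
A = k + 2, B = k + 5, C = 1.
Key eq: (k + 2)·f(k+1) = (k + 4)·f(k) + (1).
d = 2 from the (1,1,0) case.
Solve for f: f(k) = k*(k + 5)/12 (degree 2 ≤ 2).
Then R = B(k−1)f/C = k*(k + 4)*(k + 5)/12, so s_k = R(k)·t_k = k*(-k - 5)/(6*(k + 2)*(k + 3)).
Δs = -2/(k**3 + 9*k**2 + 26*k + 24), as required.
Evaluate s at k=7 and k=1: -7/45 and -1/12; difference -13/180.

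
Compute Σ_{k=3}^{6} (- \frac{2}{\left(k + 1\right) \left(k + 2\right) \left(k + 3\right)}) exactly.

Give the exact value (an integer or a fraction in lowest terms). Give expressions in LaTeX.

Step 1: r(k) = (k + 1)/(k + 4).
So A=k + 1 and B=k + 4, with C=1.
Need (k + 1)·f(k+1) − (k + 3)·f(k) = 1.
From deg A=1, deg B=1, deg C=0: d=2.
Solve for f: f(k) = k*(k + 3)/4 (degree 2 ≤ 2).
Certificate R = B(k−1)f/C = k*(k + 3)**2/4 gives s_k = k*(-k - 3)/(2*(k + 1)*(k + 2)).
s_(k+1) − s_k = -2/(k**3 + 6*k**2 + 11*k + 6) = t_k.
Evaluate s at k=7 and k=3: -35/72 and -9/20; difference -13/360.

Σ = -13/360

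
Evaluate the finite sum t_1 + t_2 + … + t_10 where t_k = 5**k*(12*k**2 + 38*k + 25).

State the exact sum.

Ratio r(k) = 5*(12*k**2 + 62*k + 75)/(12*k**2 + 38*k + 25).
Factor: A=5; B=1; C=k**2 + 19*k/6 + 25/12.
Key eq: (5)·f(k+1) = (1)·f(k) + (k**2 + 19*k/6 + 25/12).
From deg A=0, deg B=0, deg C=2: d=2.
Solving with deg f ≤ 2: f(k) = k*(3*k + 2)/12.
Get s_k = R·t_k = 5**k*k*(3*k + 2) with R(k) = B(k−1)f(k)/C(k) = k*(3*k + 2)/(12*k**2 + 38*k + 25).
Δs = 5**k*(12*k**2 + 38*k + 25), as required.
Telescoping: Σ = s_(11) − s_(1) = 18798828125 − (25) = 18798828100.

Σ = 18798828100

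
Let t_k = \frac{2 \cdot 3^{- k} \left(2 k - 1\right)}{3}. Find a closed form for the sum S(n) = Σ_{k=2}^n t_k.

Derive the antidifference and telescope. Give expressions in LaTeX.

Compute t_(k+1)/t_k: get (2*k + 1)/(3*(2*k - 1)).
A = 1/3, B = 1, C = k - 1/2.
Key eq: (1/3)·f(k+1) = (1)·f(k) + (k - 1/2).
From deg A=0, deg B=0, deg C=1: d=1.
A polynomial solution: f(k) = -3*k/2.
Then R = B(k−1)f/C = -3*k/(2*k - 1), so s_k = R(k)·t_k = -2*k/3**k.
s_(k+1) − s_k = 2*(2*k - 1)/(3*3**k) = t_k.
Evaluate: s_(n+1) = 2*3**(-n - 1)*(-n - 1); subtract s_(2) = -4/9 ⇒ S(n) = 2*3**(-n - 2)*(2*3**n - 3*n - 3).

S(n) = 2 \cdot 3^{- n - 2} \left(2 \cdot 3^{n} - 3 n - 3\right)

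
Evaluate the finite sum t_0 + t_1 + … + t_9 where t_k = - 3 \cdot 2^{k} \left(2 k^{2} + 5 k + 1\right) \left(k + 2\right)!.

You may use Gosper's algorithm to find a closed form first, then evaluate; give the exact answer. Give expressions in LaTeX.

t_(k+1)/t_k = 2*(2*k**3 + 15*k**2 + 35*k + 24)/(2*k**2 + 5*k + 1).
Take A(k)=2*k + 6, B(k)=1, C(k)=k**2 + 5*k/2 + 1/2.
Need (2*k + 6)·f(k+1) − (1)·f(k) = k**2 + 5*k/2 + 1/2.
From deg A=1, deg B=0, deg C=2: d=1.
Coefficient equations give f(k) = (k - 1)/2.
So s_k = (B(k−1)f/C)·t_k = ((k - 1)/(2*k**2 + 5*k + 1))·t_k = -3*2**k*(k - 1)*factorial(k + 2).
Δs = -3*2**k*(2*k**2 + 5*k + 1)*factorial(k + 2), as required.
Evaluate s at k=10 and k=0: -13243436236800 and 6; difference -13243436236806.

Σ = -13243436236806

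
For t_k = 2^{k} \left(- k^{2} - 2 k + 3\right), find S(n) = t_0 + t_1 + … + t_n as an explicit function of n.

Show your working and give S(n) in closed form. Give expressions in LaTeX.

S(n) = - 2^{n + 1} n^{2} + 2^{n + 2} - 1

t_(k+1)/t_k = 2*k*(k + 4)/(k**2 + 2*k - 3).
Factor: A=2; B=1; C=k**2 + 2*k - 3.
f must satisfy (2)·f(k+1) − (1)·f(k) = k**2 + 2*k - 3.
deg f ≤ 2 (via 0,0,2).
Solve for f: f(k) = k**2 - 2*k - 1 (degree 2 ≤ 2).
Get s_k = R·t_k = 2**k*(-k**2 + 2*k + 1) with R(k) = B(k−1)f(k)/C(k) = (k**2 - 2*k - 1)/((k - 1)*(k + 3)).
Verify: 2**k*(-k**2 - 2*k + 3) matches t_k.
Telescope: S(n) = s_(n+1) − s_(0) = 2**(n + 1)*(2 - n**2) − (1) = -2**(n + 1)*n**2 + 2**(n + 2) - 1.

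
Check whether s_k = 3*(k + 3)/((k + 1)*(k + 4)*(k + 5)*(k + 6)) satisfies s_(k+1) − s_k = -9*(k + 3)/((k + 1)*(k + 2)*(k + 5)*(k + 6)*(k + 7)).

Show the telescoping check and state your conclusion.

Invalid: residual 6*(2*k + 5)/(k**6 + 25*k**5 + 247*k**4 + 1219*k**3 + 3112*k**2 + 3796*k + 1680) ≠ 0.

s_(k+1) = 3*(k + 4)/((k + 2)*(k + 5)*(k + 6)*(k + 7))
s_(k+1) − s_k = 3*(-3*k**2 - 17*k - 26)/(k**6 + 25*k**5 + 247*k**4 + 1219*k**3 + 3112*k**2 + 3796*k + 1680)
(s_(k+1) − s_k) − t_k = 6*(2*k + 5)/(k**6 + 25*k**5 + 247*k**4 + 1219*k**3 + 3112*k**2 + 3796*k + 1680)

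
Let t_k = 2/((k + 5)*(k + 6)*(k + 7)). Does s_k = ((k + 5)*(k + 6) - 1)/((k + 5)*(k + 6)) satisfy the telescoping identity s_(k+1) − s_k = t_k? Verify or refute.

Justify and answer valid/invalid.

s_(k+1) = ((k + 6)*(k + 7) - 1)/((k + 6)*(k + 7))
s_(k+1) − s_k = 2/(k**3 + 18*k**2 + 107*k + 210)
(s_(k+1) − s_k) − t_k = 0

Valid — Δs_k = t_k.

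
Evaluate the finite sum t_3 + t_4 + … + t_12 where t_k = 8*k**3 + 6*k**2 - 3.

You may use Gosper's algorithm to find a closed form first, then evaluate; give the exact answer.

The ratio is (8*(k + 1)**3 + 6*(k + 1)**2 - 3)/(8*k**3 + 6*k**2 - 3).
Gosper form: A/B · C(k+1)/C(k) with A=1, B=1, C=k**3 + 3*k**2/4 - 3/8.
Set up (1)·f(k+1) − (1)·f(k) − (k**3 + 3*k**2/4 - 3/8) = 0.
Bound: deg f ≤ 4.
Solve for f: f(k) = k*(2*k**3 - 2*k**2 - k - 2)/8 (degree 4 ≤ 4).
R(k) = B(k−1)·f(k)/C(k) = k*(2*k**3 - 2*k**2 - k - 2)/(8*k**3 + 6*k**2 - 3); s_k = R·t_k = k*(2*k**3 - 2*k**2 - k - 2).
Δs = 8*k**3 + 6*k**2 - 3, as required.
Sum = s_(13) − s_(3); s_(13) = 52533, s_(3) = 93 ⇒ 52440.

Σ = 52440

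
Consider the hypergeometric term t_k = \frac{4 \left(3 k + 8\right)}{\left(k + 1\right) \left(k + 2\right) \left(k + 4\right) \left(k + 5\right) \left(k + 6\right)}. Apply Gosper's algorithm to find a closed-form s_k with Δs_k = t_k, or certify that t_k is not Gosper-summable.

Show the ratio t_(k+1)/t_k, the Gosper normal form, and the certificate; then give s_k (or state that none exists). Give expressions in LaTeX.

Compute t_(k+1)/t_k: get (k + 1)*(k + 4)*(3*k + 11)/((k + 3)*(k + 7)*(3*k + 8)).
Factor: A=k + 1; B=k + 7; C=k**2 + 17*k/3 + 8.
Key eq: (k + 1)·f(k+1) = (k + 6)·f(k) + (k**2 + 17*k/3 + 8).
Bound: deg f ≤ 5.
Solve for f: f(k) = k*(k + 2)*(k + 3)*(k**2 + 10*k + 29)/60 (degree 5 ≤ 5).
So s_k = (B(k−1)f/C)·t_k = (k*(k + 2)*(k + 6)*(k**2 + 10*k + 29)/(20*(3*k + 8)))·t_k = k*(k**2 + 10*k + 29)/(5*(k**3 + 10*k**2 + 29*k + 20)).
Verify: 4*(3*k + 8)/(k**5 + 18*k**4 + 121*k**3 + 372*k**2 + 508*k + 240) matches t_k.

s_k = \frac{k \left(k^{2} + 10 k + 29\right)}{5 \left(k^{3} + 10 k^{2} + 29 k + 20\right)}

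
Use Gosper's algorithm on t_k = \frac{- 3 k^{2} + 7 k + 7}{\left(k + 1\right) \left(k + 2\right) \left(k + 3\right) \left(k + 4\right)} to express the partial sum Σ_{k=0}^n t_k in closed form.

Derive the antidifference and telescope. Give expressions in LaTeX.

Step 1: r(k) = (k + 1)*(7*k - 3*(k + 1)**2 + 14)/((k + 5)*(-3*k**2 + 7*k + 7)).
Take A(k)=k + 1, B(k)=k + 5, C(k)=k**2 - 7*k/3 - 7/3.
Need (k + 1)·f(k+1) − (k + 4)·f(k) = k**2 - 7*k/3 - 7/3.
d = 3 from the (1,1,2) case.
A polynomial solution: f(k) = -k*(k**2 + 24*k + 17)/18.
So s_k = (B(k−1)f/C)·t_k = (-k*(k + 4)*(k**2 + 24*k + 17)/(6*(3*k**2 - 7*k - 7)))·t_k = k*(k**2 + 24*k + 17)/(6*(k + 1)*(k + 2)*(k + 3)).
Check: Δs_k = (-3*k**2 + 7*k + 7)/(k**4 + 10*k**3 + 35*k**2 + 50*k + 24). ✓
Σ_(k=0)^n t_k = s_(n+1) − s_(0) = ((n**3 + 27*n**2 + 68*n + 42)/(6*(n**3 + 9*n**2 + 26*n + 24))) − (0), i.e. (n**3 + 27*n**2 + 68*n + 42)/(6*(n**3 + 9*n**2 + 26*n + 24)).

S(n) = \frac{n^{3} + 27 n^{2} + 68 n + 42}{6 \left(n^{3} + 9 n^{2} + 26 n + 24\right)}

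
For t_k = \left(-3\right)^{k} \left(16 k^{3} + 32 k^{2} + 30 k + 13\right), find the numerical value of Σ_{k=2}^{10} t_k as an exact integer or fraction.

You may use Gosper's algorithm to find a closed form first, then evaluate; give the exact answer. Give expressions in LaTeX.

Σ = 921873249

r(k) = 3*(-16*k**3 - 80*k**2 - 142*k - 91)/(16*k**3 + 32*k**2 + 30*k + 13) after simplifying.
Gosper form: A/B · C(k+1)/C(k) with A=-3, B=1, C=k**3 + 2*k**2 + 15*k/8 + 13/16.
Solve (-3)·f(k+1) − (1)·f(k) = k**3 + 2*k**2 + 15*k/8 + 13/16.
Bound: deg f ≤ 3.
A polynomial solution: f(k) = -(4*k**3 - k**2 + 1)/16.
Certificate R = B(k−1)f/C = -(4*k**3 - k**2 + 1)/(16*k**3 + 32*k**2 + 30*k + 13) gives s_k = (-3)**k*(-4*k**3 + k**2 - 1).
s_(k+1) − s_k = (-3)**k*(16*k**3 + 32*k**2 + 30*k + 13) = t_k.
Sum = s_(11) − s_(2); s_(11) = 921872988, s_(2) = -261 ⇒ 921873249.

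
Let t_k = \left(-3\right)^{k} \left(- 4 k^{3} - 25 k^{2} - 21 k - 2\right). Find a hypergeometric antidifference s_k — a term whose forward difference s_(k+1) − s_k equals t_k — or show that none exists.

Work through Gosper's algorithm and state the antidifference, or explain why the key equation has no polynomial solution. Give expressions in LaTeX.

s_k = \left(-3\right)^{k} \left(k^{3} + 4 k^{2} - 3 k - 1\right)

t_(k+1)/t_k = 3*(-4*k**3 - 37*k**2 - 83*k - 52)/(4*k**3 + 25*k**2 + 21*k + 2).
A = -3, B = 1, C = k**3 + 25*k**2/4 + 21*k/4 + 1/2.
Solve (-3)·f(k+1) − (1)·f(k) = k**3 + 25*k**2/4 + 21*k/4 + 1/2.
d = 3 from the (0,0,3) case.
Solving with deg f ≤ 3: f(k) = -(k**3 + 4*k**2 - 3*k - 1)/4.
So s_k = (B(k−1)f/C)·t_k = (-(k**3 + 4*k**2 - 3*k - 1)/(4*k**3 + 25*k**2 + 21*k + 2))·t_k = (-3)**k*(k**3 + 4*k**2 - 3*k - 1).
Check: Δs_k = (-3)**k*(-4*k**3 - 25*k**2 - 21*k - 2). ✓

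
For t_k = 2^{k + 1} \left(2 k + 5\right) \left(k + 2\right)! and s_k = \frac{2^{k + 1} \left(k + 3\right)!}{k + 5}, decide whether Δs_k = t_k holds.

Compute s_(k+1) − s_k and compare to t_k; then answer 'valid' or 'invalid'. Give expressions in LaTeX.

s_(k+1) = 2**(k + 2)*factorial(k + 4)/(k + 6)
s_(k+1) − s_k = 2**(k + 1)*(2*k**2 + 17*k + 34)*factorial(k + 3)/((k + 5)*(k + 6))
(s_(k+1) − s_k) − t_k = -2**(k + 2)*(2*k**2 + 15*k + 24)*factorial(k + 2)/((k + 5)*(k + 6))

Invalid: residual - \frac{2^{k + 2} \left(2 k^{2} + 15 k + 24\right) \left(k + 2\right)!}{\left(k + 5\right) \left(k + 6\right)} ≠ 0.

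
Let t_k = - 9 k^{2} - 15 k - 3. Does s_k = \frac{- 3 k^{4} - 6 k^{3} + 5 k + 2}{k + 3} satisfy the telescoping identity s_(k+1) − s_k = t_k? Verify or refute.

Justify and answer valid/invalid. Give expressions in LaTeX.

Invalid: residual \frac{2 \left(6 k^{3} + 39 k^{2} + 51 k + 11\right)}{k^{2} + 7 k + 12} ≠ 0.

s_(k+1) = (5*k - 3*(k + 1)**4 - 6*(k + 1)**3 + 7)/(k + 4)
s_(k+1) − s_k = (-9*k**4 - 66*k**3 - 138*k**2 - 99*k - 14)/(k**2 + 7*k + 12)
(s_(k+1) − s_k) − t_k = 2*(6*k**3 + 39*k**2 + 51*k + 11)/(k**2 + 7*k + 12)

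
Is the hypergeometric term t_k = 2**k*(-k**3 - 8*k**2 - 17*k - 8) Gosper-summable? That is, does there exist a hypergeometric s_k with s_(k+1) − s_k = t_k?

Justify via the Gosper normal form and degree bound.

Yes. s_k = 2**k*(-k**3 - 2*k**2 - 3*k + 4).

Step 1: r(k) = 2*(k**3 + 11*k**2 + 36*k + 34)/(k**3 + 8*k**2 + 17*k + 8).
So A=2 and B=1, with C=k**3 + 8*k**2 + 17*k + 8.
f must satisfy (2)·f(k+1) − (1)·f(k) = k**3 + 8*k**2 + 17*k + 8.
Degrees (0,0,3) ⇒ d ≤ 3.
Match coefficients ⇒ f(k) = k**3 + 2*k**2 + 3*k - 4.
So s_k = (B(k−1)f/C)·t_k = ((k**3 + 2*k**2 + 3*k - 4)/(k**3 + 8*k**2 + 17*k + 8))·t_k = 2**k*(-k**3 - 2*k**2 - 3*k + 4).
Check: Δs_k = 2**k*(-k**3 - 8*k**2 - 17*k - 8). ✓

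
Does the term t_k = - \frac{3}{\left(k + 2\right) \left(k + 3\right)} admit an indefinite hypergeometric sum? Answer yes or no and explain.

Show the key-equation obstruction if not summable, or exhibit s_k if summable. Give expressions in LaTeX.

Step 1: r(k) = (k + 2)/(k + 4).
Gosper form: A/B · C(k+1)/C(k) with A=k + 2, B=k + 4, C=1.
Key eq: (k + 2)·f(k+1) = (k + 3)·f(k) + (1).
deg f ≤ 1 (via 1,1,0).
Coefficient equations give f(k) = k/2.
Get s_k = R·t_k = -3*k/(2*k + 4) with R(k) = B(k−1)f(k)/C(k) = k*(k + 3)/2.
Verify: -3/(k**2 + 5*k + 6) matches t_k.

Yes. s_k = - \frac{3 k}{2 k + 4}.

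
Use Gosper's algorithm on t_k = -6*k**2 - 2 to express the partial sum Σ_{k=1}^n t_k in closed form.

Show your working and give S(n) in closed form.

S(n) = n*(-2*n**2 - 3*n - 3)

Ratio r(k) = (3*(k + 1)**2 + 1)/(3*k**2 + 1).
Factor: A=1; B=1; C=k**2 + 1/3.
Set up (1)·f(k+1) − (1)·f(k) − (k**2 + 1/3) = 0.
Degrees (0,0,2) ⇒ d ≤ 3.
Solving with deg f ≤ 3: f(k) = k*(2*k**2 - 3*k + 3)/6.
So s_k = (B(k−1)f/C)·t_k = (k*(2*k**2 - 3*k + 3)/(2*(3*k**2 + 1)))·t_k = k*(-2*k**2 + 3*k - 3).
s_(k+1) − s_k = -6*k**2 - 2 = t_k.
Evaluate: s_(n+1) = -2*n**3 - 3*n**2 - 3*n - 2; subtract s_(1) = -2 ⇒ S(n) = n*(-2*n**2 - 3*n - 3).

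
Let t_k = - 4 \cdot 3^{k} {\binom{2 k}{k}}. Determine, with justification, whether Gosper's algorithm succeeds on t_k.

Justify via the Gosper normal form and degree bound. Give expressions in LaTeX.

Step 1: r(k) = 6*(2*k + 1)/(k + 1).
A = 12*k + 6, B = k + 1, C = 1.
Key eq: (12*k + 6)·f(k+1) = (k)·f(k) + (1).
Bound: deg f ≤ -1.
d = -1 < 0 ⇒ no nonzero polynomial f; not summable.

No — t_k has no hypergeometric antidifference.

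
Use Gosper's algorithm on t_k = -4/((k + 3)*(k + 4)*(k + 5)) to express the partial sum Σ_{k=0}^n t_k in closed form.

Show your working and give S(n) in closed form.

Step 1: r(k) = (k + 3)/(k + 6).
So A=k + 3 and B=k + 6, with C=1.
Need (k + 3)·f(k+1) − (k + 5)·f(k) = 1.
From deg A=1, deg B=1, deg C=0: d=2.
Coefficient equations give f(k) = k*(k + 7)/24.
Certificate R = B(k−1)f/C = k*(k + 5)*(k + 7)/24 gives s_k = k*(-k - 7)/(6*(k + 3)*(k + 4)).
Verify: -4/(k**3 + 12*k**2 + 47*k + 60) matches t_k.
Telescope: S(n) = s_(n+1) − s_(0) = (-n**2 - 9*n - 8)/(6*(n**2 + 9*n + 20)) − (0) = (-n**2 - 9*n - 8)/(6*(n**2 + 9*n + 20)).

S(n) = (-n**2 - 9*n - 8)/(6*(n**2 + 9*n + 20))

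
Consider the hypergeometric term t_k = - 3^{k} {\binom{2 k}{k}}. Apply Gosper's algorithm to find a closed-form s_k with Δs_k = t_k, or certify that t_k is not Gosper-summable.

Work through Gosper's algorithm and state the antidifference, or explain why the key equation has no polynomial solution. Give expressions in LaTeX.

none — t_k is not Gosper-summable

t_(k+1)/t_k = 6*(2*k + 1)/(k + 1).
A = 12*k + 6, B = k + 1, C = 1.
Key eq: (12*k + 6)·f(k+1) = (k)·f(k) + (1).
d = -1 from the (1,1,0) case.
d = -1 < 0 ⇒ no nonzero polynomial f; not summable.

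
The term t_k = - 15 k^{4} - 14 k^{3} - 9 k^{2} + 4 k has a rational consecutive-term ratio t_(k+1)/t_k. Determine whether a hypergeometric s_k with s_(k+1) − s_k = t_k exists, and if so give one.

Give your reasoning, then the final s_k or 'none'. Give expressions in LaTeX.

The ratio is (15*k**4 + 74*k**3 + 141*k**2 + 116*k + 34)/(k*(15*k**3 + 14*k**2 + 9*k - 4)).
Gosper form: A/B · C(k+1)/C(k) with A=1, B=1, C=k**4 + 14*k**3/15 + 3*k**2/5 - 4*k/15.
Solve (1)·f(k+1) − (1)·f(k) = k**4 + 14*k**3/15 + 3*k**2/5 - 4*k/15.
deg f ≤ 5 (via 0,0,4).
Solving with deg f ≤ 5: f(k) = k*(k - 1)*(3*k**3 - k**2 - 3)/15.
Certificate R = B(k−1)f/C = (k - 1)*(3*k**3 - k**2 - 3)/(15*k**3 + 14*k**2 + 9*k - 4) gives s_k = k*(-3*k**4 + 4*k**3 - k**2 + 3*k - 3).
Δs = k*(-15*k**3 - 14*k**2 - 9*k + 4), as required.

s_k = k \left(- 3 k^{4} + 4 k^{3} - k^{2} + 3 k - 3\right)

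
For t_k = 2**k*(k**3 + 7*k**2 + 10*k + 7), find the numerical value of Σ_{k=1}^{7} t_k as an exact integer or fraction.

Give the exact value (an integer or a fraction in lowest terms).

Compute t_(k+1)/t_k: get 2*(k**3 + 10*k**2 + 27*k + 25)/(k**3 + 7*k**2 + 10*k + 7).
Factor: A=2; B=1; C=k**3 + 7*k**2 + 10*k + 7.
Need (2)·f(k+1) − (1)·f(k) = k**3 + 7*k**2 + 10*k + 7.
Degrees (0,0,3) ⇒ d ≤ 3.
Match coefficients ⇒ f(k) = k**3 + k**2 + 3.
Then R = B(k−1)f/C = (k**3 + k**2 + 3)/(k**3 + 7*k**2 + 10*k + 7), so s_k = R(k)·t_k = 2**k*(k**3 + k**2 + 3).
Δs = 2**k*(k**3 + 7*k**2 + 10*k + 7), as required.
Telescoping: Σ = s_(8) − s_(1) = 148224 − (10) = 148214.

Σ = 148214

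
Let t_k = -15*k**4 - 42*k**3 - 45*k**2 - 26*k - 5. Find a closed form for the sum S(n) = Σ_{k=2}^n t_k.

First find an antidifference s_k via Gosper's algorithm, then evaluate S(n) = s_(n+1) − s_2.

Ratio r(k) = (15*k**4 + 102*k**3 + 261*k**2 + 302*k + 133)/(15*k**4 + 42*k**3 + 45*k**2 + 26*k + 5).
A = 1, B = 1, C = k**4 + 14*k**3/5 + 3*k**2 + 26*k/15 + 1/3.
f must satisfy (1)·f(k+1) − (1)·f(k) = k**4 + 14*k**3/5 + 3*k**2 + 26*k/15 + 1/3.
From deg A=0, deg B=0, deg C=4: d=5.
A polynomial solution: f(k) = k*(3*k**4 + 3*k**3 - k**2 + k - 1)/15.
Certificate R = B(k−1)f/C = k*(3*k**4 + 3*k**3 - k**2 + k - 1)/(15*k**4 + 42*k**3 + 45*k**2 + 26*k + 5) gives s_k = k*(-3*k**4 - 3*k**3 + k**2 - k + 1).
Δs = -15*k**4 - 42*k**3 - 45*k**2 - 26*k - 5, as required.
Evaluate: s_(n+1) = -3*n**5 - 18*n**4 - 41*n**3 - 46*n**2 - 25*n - 5; subtract s_(2) = -138 ⇒ S(n) = -3*n**5 - 18*n**4 - 41*n**3 - 46*n**2 - 25*n + 133.

S(n) = -3*n**5 - 18*n**4 - 41*n**3 - 46*n**2 - 25*n + 133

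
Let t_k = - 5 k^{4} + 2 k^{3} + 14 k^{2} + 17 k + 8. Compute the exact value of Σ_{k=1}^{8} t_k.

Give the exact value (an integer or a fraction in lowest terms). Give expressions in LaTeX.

Σ = -37736

Ratio r(k) = (5*k**4 + 18*k**3 + 10*k**2 - 31*k - 36)/(5*k**4 - 2*k**3 - 14*k**2 - 17*k - 8).
Normal form (A,B,C) = (1, 1, k**4 - 2*k**3/5 - 14*k**2/5 - 17*k/5 - 8/5).
Key eq: (1)·f(k+1) = (1)·f(k) + (k**4 - 2*k**3/5 - 14*k**2/5 - 17*k/5 - 8/5).
deg f ≤ 5 (via 0,0,4).
A polynomial solution: f(k) = k*(k**4 - 3*k**3 - 2*k**2 - 2*k - 2)/5.
So s_k = (B(k−1)f/C)·t_k = (k*(k**4 - 3*k**3 - 2*k**2 - 2*k - 2)/(5*k**4 - 2*k**3 - 14*k**2 - 17*k - 8))·t_k = k*(-k**4 + 3*k**3 + 2*k**2 + 2*k + 2).
Check: Δs_k = -5*k**4 + 2*k**3 + 14*k**2 + 17*k + 8. ✓
Evaluate s at k=9 and k=1: -37728 and 8; difference -37736.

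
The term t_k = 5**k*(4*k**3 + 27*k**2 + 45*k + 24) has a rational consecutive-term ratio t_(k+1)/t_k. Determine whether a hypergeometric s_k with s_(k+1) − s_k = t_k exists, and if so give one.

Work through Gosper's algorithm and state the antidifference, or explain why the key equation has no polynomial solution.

Ratio r(k) = 5*(4*k**3 + 39*k**2 + 111*k + 100)/(4*k**3 + 27*k**2 + 45*k + 24).
Take A(k)=5, B(k)=1, C(k)=k**3 + 27*k**2/4 + 45*k/4 + 6.
Key eq: (5)·f(k+1) = (1)·f(k) + (k**3 + 27*k**2/4 + 45*k/4 + 6).
deg f ≤ 3 (via 0,0,3).
Solving with deg f ≤ 3: f(k) = (k**3 + 3*k**2 + 1)/4.
R(k) = B(k−1)·f(k)/C(k) = (k**3 + 3*k**2 + 1)/(4*k**3 + 27*k**2 + 45*k + 24); s_k = R·t_k = 5**k*(k**3 + 3*k**2 + 1).
s_(k+1) − s_k = 5**k*(4*k**3 + 27*k**2 + 45*k + 24) = t_k.

s_k = 5**k*(k**3 + 3*k**2 + 1)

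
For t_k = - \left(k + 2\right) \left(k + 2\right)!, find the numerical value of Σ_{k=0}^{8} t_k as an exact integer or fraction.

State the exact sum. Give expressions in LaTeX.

The ratio is (k + 3)**2/(k + 2).
Factor: A=k + 3; B=1; C=k + 2.
Set up (k + 3)·f(k+1) − (1)·f(k) − (k + 2) = 0.
Degrees (1,0,1) ⇒ d ≤ 0.
A polynomial solution: f(k) = 1.
R(k) = B(k−1)·f(k)/C(k) = 1/(k + 2); s_k = R·t_k = -factorial(k + 2).
s_(k+1) − s_k = -(k + 2)*factorial(k + 2) = t_k.
Telescoping: Σ = s_(9) − s_(0) = -39916800 − (-2) = -39916798.

Σ = -39916798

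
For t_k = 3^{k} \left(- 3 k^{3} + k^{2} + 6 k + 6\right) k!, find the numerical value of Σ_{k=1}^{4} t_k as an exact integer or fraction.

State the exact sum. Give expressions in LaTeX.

Σ = -291606

The ratio is 3*(3*k**4 + 11*k**3 + 9*k**2 - 9*k - 10)/(3*k**3 - k**2 - 6*k - 6).
Factor: A=3*k + 3; B=1; C=k**3 - k**2/3 - 2*k - 2.
Key eq: (3*k + 3)·f(k+1) = (1)·f(k) + (k**3 - k**2/3 - 2*k - 2).
Bound: deg f ≤ 2.
Match coefficients ⇒ f(k) = k*(k - 3)/3.
Certificate R = B(k−1)f/C = k*(k - 3)/(3*k**3 - k**2 - 6*k - 6) gives s_k = -3**k*k*(k - 3)*factorial(k).
Verify: 3**k*(-3*k**3 + k**2 + 6*k + 6)*factorial(k) matches t_k.
Σ_(k=1)^(4) t_k = s_(5) − s_(1) = -291600 − (6) = -291606.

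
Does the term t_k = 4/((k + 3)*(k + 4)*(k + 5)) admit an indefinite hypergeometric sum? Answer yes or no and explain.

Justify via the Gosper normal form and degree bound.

Yes. s_k = k*(k + 7)/(6*(k + 3)*(k + 4)).

Compute t_(k+1)/t_k: get (k + 3)/(k + 6).
Normal form (A,B,C) = (k + 3, k + 6, 1).
f must satisfy (k + 3)·f(k+1) − (k + 5)·f(k) = 1.
Degrees (1,1,0) ⇒ d ≤ 2.
A polynomial solution: f(k) = k*(k + 7)/24.
Get s_k = R·t_k = k*(k + 7)/(6*(k + 3)*(k + 4)) with R(k) = B(k−1)f(k)/C(k) = k*(k + 5)*(k + 7)/24.
Verify: 4/(k**3 + 12*k**2 + 47*k + 60) matches t_k.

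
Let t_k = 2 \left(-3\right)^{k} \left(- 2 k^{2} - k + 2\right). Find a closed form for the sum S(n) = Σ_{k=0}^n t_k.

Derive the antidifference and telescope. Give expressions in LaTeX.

S(n) = \left(-3\right)^{n + 1} n^{2} + \left(-3\right)^{n + 1} n - \left(-3\right)^{n + 1} + 1

Compute t_(k+1)/t_k: get 3*(-k - 2*(k + 1)**2 + 1)/(2*k**2 + k - 2).
Factor: A=-3; B=1; C=k**2 + k/2 - 1.
Need (-3)·f(k+1) − (1)·f(k) = k**2 + k/2 - 1.
Bound: deg f ≤ 2.
Solve for f: f(k) = -(k**2 - k - 1)/4 (degree 2 ≤ 2).
Certificate R = B(k−1)f/C = -(k**2 - k - 1)/(2*(2*k**2 + k - 2)) gives s_k = (-3)**k*(k**2 - k - 1).
Verify: 2*(-3)**k*(-2*k**2 - k + 2) matches t_k.
Σ_(k=0)^n t_k = s_(n+1) − s_(0) = ((-3)**(n + 1)*(n**2 + n - 1)) − (-1), i.e. (-3)**(n + 1)*n**2 + (-3)**(n + 1)*n - (-3)**(n + 1) + 1.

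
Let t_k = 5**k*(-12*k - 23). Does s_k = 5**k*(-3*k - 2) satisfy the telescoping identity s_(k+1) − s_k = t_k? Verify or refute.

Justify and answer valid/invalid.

valid; difference matches t_k

s_(k+1) = 5**(k + 1)*(-3*k - 5)
s_(k+1) − s_k = 5**k*(-12*k - 23)
(s_(k+1) − s_k) − t_k = 0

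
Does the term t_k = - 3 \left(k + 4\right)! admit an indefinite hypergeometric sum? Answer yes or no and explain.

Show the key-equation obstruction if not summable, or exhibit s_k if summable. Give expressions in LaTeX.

The ratio is k + 5.
Gosper form: A/B · C(k+1)/C(k) with A=k + 5, B=1, C=1.
Key eq: (k + 5)·f(k+1) = (1)·f(k) + (1).
Bound: deg f ≤ -1.
d = -1 < 0 ⇒ no nonzero polynomial f; not summable.

No — t_k has no hypergeometric antidifference.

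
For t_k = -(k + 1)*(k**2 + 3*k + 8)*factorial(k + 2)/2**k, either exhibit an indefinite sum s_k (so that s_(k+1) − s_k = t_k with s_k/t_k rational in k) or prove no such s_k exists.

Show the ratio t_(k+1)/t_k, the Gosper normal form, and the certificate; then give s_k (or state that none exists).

r(k) = (k + 2)*(k + 3)*(3*k + (k + 1)**2 + 11)/(2*(k + 1)*(k**2 + 3*k + 8)) after simplifying.
So A=k/2 + 3/2 and B=1, with C=k**3 + 4*k**2 + 11*k + 8.
f must satisfy (k/2 + 3/2)·f(k+1) − (1)·f(k) = k**3 + 4*k**2 + 11*k + 8.
d = 2 from the (1,0,3) case.
Match coefficients ⇒ f(k) = 2*(k**2 + k + 2).
Then R = B(k−1)f/C = 2*(k**2 + k + 2)/((k + 1)*(k**2 + 3*k + 8)), so s_k = R(k)·t_k = -2**(1 - k)*(k**2 + k + 2)*factorial(k + 2).
Check: Δs_k = -(k + 1)*(k**2 + 3*k + 8)*factorial(k + 2)/2**k. ✓

s_k = -2**(1 - k)*(k**2 + k + 2)*factorial(k + 2)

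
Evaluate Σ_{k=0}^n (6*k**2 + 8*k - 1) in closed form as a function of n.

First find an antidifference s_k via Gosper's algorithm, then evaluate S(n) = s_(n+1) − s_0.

Step 1: r(k) = (6*k**2 + 20*k + 13)/(6*k**2 + 8*k - 1).
Normal form (A,B,C) = (1, 1, k**2 + 4*k/3 - 1/6).
Need (1)·f(k+1) − (1)·f(k) = k**2 + 4*k/3 - 1/6.
deg f ≤ 3 (via 0,0,2).
Solve for f: f(k) = k*(2*k**2 + k - 4)/6 (degree 3 ≤ 3).
R(k) = B(k−1)·f(k)/C(k) = k*(2*k**2 + k - 4)/(6*k**2 + 8*k - 1); s_k = R·t_k = k*(2*k**2 + k - 4).
Check: Δs_k = 6*k**2 + 8*k - 1. ✓
s_(n+1) = 2*n**3 + 7*n**2 + 4*n - 1 and s_(0) = 0, so S(n) = 2*n**3 + 7*n**2 + 4*n - 1.

S(n) = 2*n**3 + 7*n**2 + 4*n - 1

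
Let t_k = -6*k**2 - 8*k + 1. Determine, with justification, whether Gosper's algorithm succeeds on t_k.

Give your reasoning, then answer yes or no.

Yes. s_k = k*(-2*k**2 - k + 4).

r(k) = (6*k**2 + 20*k + 13)/(6*k**2 + 8*k - 1) after simplifying.
So A=1 and B=1, with C=k**2 + 4*k/3 - 1/6.
Key eq: (1)·f(k+1) = (1)·f(k) + (k**2 + 4*k/3 - 1/6).
From deg A=0, deg B=0, deg C=2: d=3.
A polynomial solution: f(k) = k*(2*k**2 + k - 4)/6.
So s_k = (B(k−1)f/C)·t_k = (k*(2*k**2 + k - 4)/(6*k**2 + 8*k - 1))·t_k = k*(-2*k**2 - k + 4).
Verify: -6*k**2 - 8*k + 1 matches t_k.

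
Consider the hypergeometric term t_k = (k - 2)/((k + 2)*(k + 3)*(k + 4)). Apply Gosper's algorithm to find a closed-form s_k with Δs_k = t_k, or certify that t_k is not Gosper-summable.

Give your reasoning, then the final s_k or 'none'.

r(k) = (k - 1)*(k + 2)/((k - 2)*(k + 5)) after simplifying.
Take A(k)=k + 2, B(k)=k + 5, C(k)=k - 2.
Set up (k + 2)·f(k+1) − (k + 4)·f(k) − (k - 2) = 0.
d = 2 from the (1,1,1) case.
Solving with deg f ≤ 2: f(k) = -k.
Certificate R = B(k−1)f/C = -k*(k + 4)/(k - 2) gives s_k = -k/((k + 2)*(k + 3)).
Verify: (k - 2)/(k**3 + 9*k**2 + 26*k + 24) matches t_k.

s_k = -k/((k + 2)*(k + 3))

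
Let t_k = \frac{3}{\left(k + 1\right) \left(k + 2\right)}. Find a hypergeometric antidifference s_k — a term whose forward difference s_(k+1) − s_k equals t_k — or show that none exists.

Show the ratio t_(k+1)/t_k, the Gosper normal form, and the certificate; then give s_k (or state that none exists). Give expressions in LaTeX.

s_k = \frac{3 k}{k + 1}

Step 1: r(k) = (k + 1)/(k + 3).
So A=k + 1 and B=k + 3, with C=1.
f must satisfy (k + 1)·f(k+1) − (k + 2)·f(k) = 1.
deg f ≤ 1 (via 1,1,0).
Match coefficients ⇒ f(k) = k.
So s_k = (B(k−1)f/C)·t_k = (k*(k + 2))·t_k = 3*k/(k + 1).
s_(k+1) − s_k = 3/(k**2 + 3*k + 2) = t_k.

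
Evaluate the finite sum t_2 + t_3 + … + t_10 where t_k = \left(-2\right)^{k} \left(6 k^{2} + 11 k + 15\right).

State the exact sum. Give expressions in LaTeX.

Compute t_(k+1)/t_k: get 2*(-6*k**2 - 23*k - 32)/(6*k**2 + 11*k + 15).
Gosper form: A/B · C(k+1)/C(k) with A=-2, B=1, C=k**2 + 11*k/6 + 5/2.
f must satisfy (-2)·f(k+1) − (1)·f(k) = k**2 + 11*k/6 + 5/2.
Bound: deg f ≤ 2.
Solve for f: f(k) = -(2*k**2 + k + 3)/6 (degree 2 ≤ 2).
Then R = B(k−1)f/C = -(2*k**2 + k + 3)/(6*k**2 + 11*k + 15), so s_k = R(k)·t_k = (-2)**k*(-2*k**2 - k - 3).
Δs = (-2)**k*(6*k**2 + 11*k + 15), as required.
Telescoping: Σ = s_(11) − s_(2) = 524288 − (-52) = 524340.

Σ = 524340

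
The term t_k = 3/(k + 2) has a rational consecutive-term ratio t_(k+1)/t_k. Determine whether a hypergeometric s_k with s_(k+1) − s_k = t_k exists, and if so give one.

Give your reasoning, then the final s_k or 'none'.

The ratio is (k + 2)/(k + 3).
Take A(k)=k + 2, B(k)=k + 3, C(k)=1.
Set up (k + 2)·f(k+1) − (k + 2)·f(k) − (1) = 0.
Degrees (1,1,0) ⇒ d ≤ 0.
Generic f = c0 gives residual -1; -1 = 0 cannot hold, so t_k is not Gosper-summable.

none (Gosper's algorithm certifies no s_k)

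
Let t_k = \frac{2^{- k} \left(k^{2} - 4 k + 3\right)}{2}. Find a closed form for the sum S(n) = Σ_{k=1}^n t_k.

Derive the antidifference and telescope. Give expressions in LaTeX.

Step 1: r(k) = k*(k - 2)/(2*(k**2 - 4*k + 3)).
Factor: A=1/2; B=1; C=k**2 - 4*k + 3.
f must satisfy (1/2)·f(k+1) − (1)·f(k) = k**2 - 4*k + 3.
Degrees (0,0,2) ⇒ d ≤ 2.
A polynomial solution: f(k) = -2*(k**2 - 2*k + 2).
Get s_k = R·t_k = (-k**2 + 2*k - 2)/2**k with R(k) = B(k−1)f(k)/C(k) = -2*(k**2 - 2*k + 2)/((k - 3)*(k - 1)).
s_(k+1) − s_k = (k**2 - 4*k + 3)/(2*2**k) = t_k.
Telescope: S(n) = s_(n+1) − s_(1) = 2**(-n - 1)*(-n**2 - 1) − (-1/2) = 2**(-n - 1)*(2**n - n**2 - 1).

S(n) = 2^{- n - 1} \left(2^{n} - n^{2} - 1\right)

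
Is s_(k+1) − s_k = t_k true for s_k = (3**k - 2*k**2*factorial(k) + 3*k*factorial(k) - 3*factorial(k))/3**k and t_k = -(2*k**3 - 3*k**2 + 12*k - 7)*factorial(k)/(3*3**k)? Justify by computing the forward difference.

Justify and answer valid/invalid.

s_(k+1) = (3*3**k - 2*k**3*factorial(k) - 3*k**2*factorial(k) - 3*k*factorial(k) - 2*factorial(k))/(3*3**k)
s_(k+1) − s_k = -(2*k**3 - 3*k**2 + 12*k - 7)*factorial(k)/(3*3**k)
(s_(k+1) − s_k) − t_k = 0

Valid: the claim telescopes to t_k.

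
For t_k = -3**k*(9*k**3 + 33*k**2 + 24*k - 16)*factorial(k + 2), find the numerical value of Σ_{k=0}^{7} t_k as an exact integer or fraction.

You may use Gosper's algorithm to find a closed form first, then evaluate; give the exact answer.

Σ = -3952220428804

Compute t_(k+1)/t_k: get 3*(9*k**4 + 87*k**3 + 297*k**2 + 401*k + 150)/(9*k**3 + 33*k**2 + 24*k - 16).
Factor: A=3*k + 9; B=1; C=k**3 + 11*k**2/3 + 8*k/3 - 16/9.
Need (3*k + 9)·f(k+1) − (1)·f(k) = k**3 + 11*k**2/3 + 8*k/3 - 16/9.
Bound: deg f ≤ 2.
Coefficient equations give f(k) = (3*k**2 - 3*k - 2)/9.
R(k) = B(k−1)·f(k)/C(k) = (3*k**2 - 3*k - 2)/(9*k**3 + 33*k**2 + 24*k - 16); s_k = R·t_k = 3**k*(-3*k**2 + 3*k + 2)*factorial(k + 2).
s_(k+1) − s_k = -3**k*(9*k**3 + 33*k**2 + 24*k - 16)*factorial(k + 2) = t_k.
Σ_(k=0)^(7) t_k = s_(8) − s_(0) = -3952220428800 − (4) = -3952220428804.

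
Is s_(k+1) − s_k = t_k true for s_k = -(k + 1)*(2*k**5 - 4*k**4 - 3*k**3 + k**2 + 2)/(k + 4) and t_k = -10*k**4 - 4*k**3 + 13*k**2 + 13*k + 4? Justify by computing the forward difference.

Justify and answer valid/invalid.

Invalid: residual 6*(4*k**5 + 24*k**4 + 3*k**3 - 33*k**2 - 28*k - 9)/(k**2 + 9*k + 20) ≠ 0.

s_(k+1) = (-2*k**6 - 10*k**5 - 13*k**4 + 10*k**3 + 37*k**2 + 28*k + 4)/(k + 5)
s_(k+1) − s_k = (-10*k**6 - 70*k**5 - 79*k**4 + 68*k**3 + 183*k**2 + 128*k + 26)/(k**2 + 9*k + 20)
(s_(k+1) − s_k) − t_k = 6*(4*k**5 + 24*k**4 + 3*k**3 - 33*k**2 - 28*k - 9)/(k**2 + 9*k + 20)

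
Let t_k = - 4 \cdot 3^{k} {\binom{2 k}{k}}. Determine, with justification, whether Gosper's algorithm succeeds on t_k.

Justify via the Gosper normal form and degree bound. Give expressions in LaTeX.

Ratio r(k) = 6*(2*k + 1)/(k + 1).
Normal form (A,B,C) = (12*k + 6, k + 1, 1).
Set up (12*k + 6)·f(k+1) − (k)·f(k) − (1) = 0.
From deg A=1, deg B=1, deg C=0: d=-1.
deg f ≤ -1 is impossible — no certificate.

No — negative degree bound, so no certificate f.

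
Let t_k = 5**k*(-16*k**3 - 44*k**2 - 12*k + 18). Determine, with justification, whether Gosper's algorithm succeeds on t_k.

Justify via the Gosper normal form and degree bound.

Yes. s_k = 2*5**k*(-2*k**3 + 2*k**2 + k + 1).

Ratio r(k) = 5*(8*k**3 + 46*k**2 + 74*k + 27)/(8*k**3 + 22*k**2 + 6*k - 9).
A = 5, B = 1, C = k**3 + 11*k**2/4 + 3*k/4 - 9/8.
Solve (5)·f(k+1) − (1)·f(k) = k**3 + 11*k**2/4 + 3*k/4 - 9/8.
Degrees (0,0,3) ⇒ d ≤ 3.
A polynomial solution: f(k) = (2*k**3 - 2*k**2 - k - 1)/8.
Get s_k = R·t_k = 2*5**k*(-2*k**3 + 2*k**2 + k + 1) with R(k) = B(k−1)f(k)/C(k) = (2*k**3 - 2*k**2 - k - 1)/(8*k**3 + 22*k**2 + 6*k - 9).
Check: Δs_k = 5**k*(-16*k**3 - 44*k**2 - 12*k + 18). ✓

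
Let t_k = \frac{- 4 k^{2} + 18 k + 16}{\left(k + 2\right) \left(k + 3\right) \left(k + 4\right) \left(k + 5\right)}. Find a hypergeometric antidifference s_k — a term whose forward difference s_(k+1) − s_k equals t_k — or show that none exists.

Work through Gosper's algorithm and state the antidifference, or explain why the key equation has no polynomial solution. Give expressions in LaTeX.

Ratio r(k) = (k + 2)*(9*k - 2*(k + 1)**2 + 17)/((k + 6)*(-2*k**2 + 9*k + 8)).
Normal form (A,B,C) = (k + 2, k + 6, k**2 - 9*k/2 - 4).
Solve (k + 2)·f(k+1) − (k + 5)·f(k) = k**2 - 9*k/2 - 4.
From deg A=1, deg B=1, deg C=2: d=3.
Solve for f: f(k) = -k*(k**2 + 57*k + 38)/48 (degree 3 ≤ 3).
Then R = B(k−1)f/C = -k*(k + 5)*(k**2 + 57*k + 38)/(24*(2*k**2 - 9*k - 8)), so s_k = R(k)·t_k = k*(k**2 + 57*k + 38)/(12*(k + 2)*(k + 3)*(k + 4)).
Δs = 2*(-2*k**2 + 9*k + 8)/(k**4 + 14*k**3 + 71*k**2 + 154*k + 120), as required.

s_k = \frac{k \left(k^{2} + 57 k + 38\right)}{12 \left(k + 2\right) \left(k + 3\right) \left(k + 4\right)}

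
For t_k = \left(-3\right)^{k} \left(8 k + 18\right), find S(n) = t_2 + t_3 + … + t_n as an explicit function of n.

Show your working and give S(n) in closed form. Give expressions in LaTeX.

Ratio r(k) = 3*(-4*k - 13)/(4*k + 9).
Gosper form: A/B · C(k+1)/C(k) with A=-3, B=1, C=k + 9/4.
Set up (-3)·f(k+1) − (1)·f(k) − (k + 9/4) = 0.
d = 1 from the (0,0,1) case.
Solve for f: f(k) = -(2*k + 3)/8 (degree 1 ≤ 1).
R(k) = B(k−1)·f(k)/C(k) = -(2*k + 3)/(2*(4*k + 9)); s_k = R·t_k = (-3)**k*(-2*k - 3).
Δs = (-3)**k*(8*k + 18), as required.
Σ_(k=2)^n t_k = s_(n+1) − s_(2) = (3*(-3)**n*(2*n + 5)) − (-63), i.e. 6*(-3)**n*n + 15*(-3)**n + 63.

S(n) = 6 \left(-3\right)^{n} n + 15 \left(-3\right)^{n} + 63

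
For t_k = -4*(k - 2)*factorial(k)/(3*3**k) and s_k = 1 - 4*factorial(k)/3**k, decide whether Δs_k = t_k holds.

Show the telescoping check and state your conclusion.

s_(k+1) = (3*3**k - 4*k*factorial(k) - 4*factorial(k))/(3*3**k)
s_(k+1) − s_k = -4*(k - 2)*factorial(k)/(3*3**k)
(s_(k+1) − s_k) − t_k = 0

Valid: the claim telescopes to t_k.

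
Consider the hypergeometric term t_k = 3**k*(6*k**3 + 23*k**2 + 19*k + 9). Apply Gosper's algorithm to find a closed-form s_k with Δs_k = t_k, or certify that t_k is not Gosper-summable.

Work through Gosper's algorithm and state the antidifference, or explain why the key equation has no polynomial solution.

s_k = 3**k*k*(3*k**2 - 2*k + 2)

Compute t_(k+1)/t_k: get 3*(6*k**3 + 41*k**2 + 83*k + 57)/(6*k**3 + 23*k**2 + 19*k + 9).
Factor: A=3; B=1; C=k**3 + 23*k**2/6 + 19*k/6 + 3/2.
f must satisfy (3)·f(k+1) − (1)·f(k) = k**3 + 23*k**2/6 + 19*k/6 + 3/2.
d = 3 from the (0,0,3) case.
A polynomial solution: f(k) = k*(3*k**2 - 2*k + 2)/6.
So s_k = (B(k−1)f/C)·t_k = (k*(3*k**2 - 2*k + 2)/(6*k**3 + 23*k**2 + 19*k + 9))·t_k = 3**k*k*(3*k**2 - 2*k + 2).
Δs = 3**k*(6*k**3 + 23*k**2 + 19*k + 9), as required.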